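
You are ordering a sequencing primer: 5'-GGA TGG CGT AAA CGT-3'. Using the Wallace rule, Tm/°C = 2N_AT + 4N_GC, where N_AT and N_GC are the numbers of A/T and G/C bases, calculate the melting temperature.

46°C

Base counts: A=4, T=3, G=6, C=2
A+T = 7, G+C = 8
Tm = 2(7) + 4(8) = 14 + 32 = 46°C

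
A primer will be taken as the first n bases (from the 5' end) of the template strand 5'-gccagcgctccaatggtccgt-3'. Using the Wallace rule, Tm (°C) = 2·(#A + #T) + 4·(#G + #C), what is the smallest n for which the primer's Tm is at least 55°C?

First 16 bases: GCCAGCGCTCCAATGG → Tm = 54°C (< 55°C)
First 17 bases: GCCAGCGCTCCAATGGT → Tm = 56°C (≥ 55°C)
Since every base adds ≥2°C, Tm only increases with n, so the threshold is first crossed at n = 17.

n = 17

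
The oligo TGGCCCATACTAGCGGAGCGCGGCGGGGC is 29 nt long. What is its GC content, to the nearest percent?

76%

Scanning the sequence gives G=13, A=4, C=9, T=3.
G+C = 13 + 9 = 22 out of 29 bases
%GC = 22/29 × 100 = 75.86% ≈ 76%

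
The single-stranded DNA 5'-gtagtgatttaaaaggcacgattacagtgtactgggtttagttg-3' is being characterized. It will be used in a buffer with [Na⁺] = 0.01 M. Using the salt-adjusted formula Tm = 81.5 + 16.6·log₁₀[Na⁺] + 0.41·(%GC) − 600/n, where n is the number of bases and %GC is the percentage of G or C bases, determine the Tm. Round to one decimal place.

50.5°C

Length n = 44. Base counts: C=4, G=13, T=15, A=12
G+C = 17, so %GC = 17/44 × 100 = 38.636%
Salt term: 16.6 × (-2) = -33.2
GC term: 0.41 × 38.636 = 15.841; length term: −600/44 = −13.636
Tm = 81.5 + (-33.2) + 15.841 − 13.636 = 50.505 → 50.5°C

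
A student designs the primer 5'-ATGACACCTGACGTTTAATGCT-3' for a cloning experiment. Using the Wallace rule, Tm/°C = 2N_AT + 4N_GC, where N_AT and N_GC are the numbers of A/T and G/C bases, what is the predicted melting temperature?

62°C

Scanning the sequence gives C=5, G=4, A=6, T=7.
A+T = 13, G+C = 9
Tm = 4·9 + 2·13 = 36 + 26 = 62°C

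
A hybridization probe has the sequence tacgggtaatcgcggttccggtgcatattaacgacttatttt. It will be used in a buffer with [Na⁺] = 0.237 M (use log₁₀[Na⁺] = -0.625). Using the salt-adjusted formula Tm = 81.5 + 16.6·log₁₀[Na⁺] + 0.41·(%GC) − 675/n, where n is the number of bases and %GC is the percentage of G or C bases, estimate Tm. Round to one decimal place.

Length n = 42. Scanning the sequence gives G=10, C=8, T=15, A=9.
G+C = 18, so %GC = 18/42 × 100 = 42.857%
Salt term: 16.6 × (-0.625) = -10.375
GC term: 0.41 × 42.857 = 17.571; length term: −675/42 = −16.071
Tm = 81.5 + (-10.375) + 17.571 − 16.071 = 72.625 → 72.6°C

72.6°C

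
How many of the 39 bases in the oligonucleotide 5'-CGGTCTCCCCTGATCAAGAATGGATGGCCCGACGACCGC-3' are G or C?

Counting bases: T=6, A=8, C=14, G=11
Total G or C: 11 + 14 = 25

25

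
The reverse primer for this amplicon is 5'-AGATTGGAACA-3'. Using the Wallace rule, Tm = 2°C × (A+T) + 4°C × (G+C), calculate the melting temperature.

Counting bases: T=2, A=5, G=3, C=1
So N_AT = 7 and N_GC = 4.
Tm = 4·4 + 2·7 = 16 + 14 = 30°C

30°C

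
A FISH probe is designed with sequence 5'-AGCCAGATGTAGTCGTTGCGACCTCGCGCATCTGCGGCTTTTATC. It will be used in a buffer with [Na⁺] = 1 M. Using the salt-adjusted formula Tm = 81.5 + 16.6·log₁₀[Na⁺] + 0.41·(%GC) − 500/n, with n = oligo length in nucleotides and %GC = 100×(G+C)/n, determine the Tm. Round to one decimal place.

Length n = 45. Counting bases: C=13, A=7, T=13, G=12
G+C = 25, so %GC = 25/45 × 100 = 55.556%
Salt term: 16.6 × (0) = 0
GC term: 0.41 × 55.556 = 22.778; length term: −500/45 = −11.111
Tm = 81.5 + (0) + 22.778 − 11.111 = 93.167 → 93.2°C

93.2°C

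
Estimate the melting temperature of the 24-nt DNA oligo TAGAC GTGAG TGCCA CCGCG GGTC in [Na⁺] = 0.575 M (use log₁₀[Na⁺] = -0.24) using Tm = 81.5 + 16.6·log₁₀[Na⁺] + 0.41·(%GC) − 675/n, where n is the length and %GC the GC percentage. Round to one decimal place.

76.7°C

Length n = 24. Scanning the sequence gives A=4, G=9, T=4, C=7.
G+C = 16, so %GC = 16/24 × 100 = 66.667%
Salt term: 16.6 × (-0.24) = -3.984
GC term: 0.41 × 66.667 = 27.333; length term: −675/24 = −28.125
Tm = 81.5 + (-3.984) + 27.333 − 28.125 = 76.724 → 76.7°C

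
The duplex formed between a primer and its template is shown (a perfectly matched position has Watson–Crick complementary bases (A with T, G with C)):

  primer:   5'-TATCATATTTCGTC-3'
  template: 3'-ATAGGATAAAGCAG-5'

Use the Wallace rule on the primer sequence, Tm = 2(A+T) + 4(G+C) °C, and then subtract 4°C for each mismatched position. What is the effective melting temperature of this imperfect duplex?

32°C

Primer base counts: A=3, T=7, G=1, C=3 → A+T=10, G+C=4
Perfect-match Tm = 2(10) + 4(4) = 20 + 16 = 36°C
Mismatches (positions where the bases are not complementary): 1 (at position 5)
Effective Tm = 36 − 1×4 = 36 − 4 = 32°C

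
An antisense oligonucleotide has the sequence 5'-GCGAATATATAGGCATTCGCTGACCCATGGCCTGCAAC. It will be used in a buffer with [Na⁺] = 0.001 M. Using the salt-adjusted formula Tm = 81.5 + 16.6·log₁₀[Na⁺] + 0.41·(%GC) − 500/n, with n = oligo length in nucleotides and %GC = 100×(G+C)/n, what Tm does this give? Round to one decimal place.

40.1°C

Length n = 38. Scanning the sequence gives A=10, T=8, G=9, C=11.
G+C = 20, so %GC = 20/38 × 100 = 52.632%
Salt term: 16.6 × (-3) = -49.8
GC term: 0.41 × 52.632 = 21.579; length term: −500/38 = −13.158
Tm = 81.5 + (-49.8) + 21.579 − 13.158 = 40.121 → 40.1°C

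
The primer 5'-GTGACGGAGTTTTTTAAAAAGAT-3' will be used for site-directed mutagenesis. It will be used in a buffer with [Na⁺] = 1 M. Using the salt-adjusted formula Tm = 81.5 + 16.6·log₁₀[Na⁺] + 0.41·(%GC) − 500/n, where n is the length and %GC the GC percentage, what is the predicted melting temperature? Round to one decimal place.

Length n = 23. Scanning the sequence gives G=6, T=8, C=1, A=8.
G+C = 7, so %GC = 7/23 × 100 = 30.435%
Salt term: 16.6 × (0) = 0
GC term: 0.41 × 30.435 = 12.478; length term: −500/23 = −21.739
Tm = 81.5 + (0) + 12.478 − 21.739 = 72.239 → 72.2°C

72.2°C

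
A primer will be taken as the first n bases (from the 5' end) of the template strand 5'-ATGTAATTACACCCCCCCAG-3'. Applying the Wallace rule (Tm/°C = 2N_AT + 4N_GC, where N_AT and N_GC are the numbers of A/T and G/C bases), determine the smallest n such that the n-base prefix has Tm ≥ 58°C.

n = 20

First 19 bases: ATGTAATTACACCCCCCCA → Tm = 56°C (< 58°C)
First 20 bases: ATGTAATTACACCCCCCCAG → Tm = 60°C (≥ 58°C)
Each additional base adds 2°C (A/T) or 4°C (G/C), so Tm is non-decreasing in n; n = 20 is the first length to reach 58°C.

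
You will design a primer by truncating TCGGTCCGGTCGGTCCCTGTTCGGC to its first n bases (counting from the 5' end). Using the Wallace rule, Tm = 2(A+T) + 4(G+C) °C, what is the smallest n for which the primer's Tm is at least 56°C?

n = 16

First 15 bases: TCGGTCCGGTCGGTC → Tm = 52°C (< 56°C)
First 16 bases: TCGGTCCGGTCGGTCC → Tm = 56°C (≥ 56°C)
Each additional base adds 2°C (A/T) or 4°C (G/C), so Tm is non-decreasing in n; n = 16 is the first length to reach 56°C.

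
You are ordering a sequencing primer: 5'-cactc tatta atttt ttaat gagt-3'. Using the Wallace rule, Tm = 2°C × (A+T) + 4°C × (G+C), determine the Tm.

A=7, C=3, T=12, G=2
So N_AT = 19 and N_GC = 5.
Tm = 2(19) + 4(5) = 38 + 20 = 58°C

58°C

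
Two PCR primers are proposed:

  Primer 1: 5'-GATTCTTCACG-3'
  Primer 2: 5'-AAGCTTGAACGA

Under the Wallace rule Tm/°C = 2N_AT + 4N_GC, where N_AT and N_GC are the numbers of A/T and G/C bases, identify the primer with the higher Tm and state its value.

Primer 1: A+T=6, G+C=5 → Tm = 2(6)+4(5) = 32°C
Primer 2: A+T=7, G+C=5 → Tm = 2(7)+4(5) = 34°C
32°C vs 34°C → primer 2 is higher.

Primer 2, 34°C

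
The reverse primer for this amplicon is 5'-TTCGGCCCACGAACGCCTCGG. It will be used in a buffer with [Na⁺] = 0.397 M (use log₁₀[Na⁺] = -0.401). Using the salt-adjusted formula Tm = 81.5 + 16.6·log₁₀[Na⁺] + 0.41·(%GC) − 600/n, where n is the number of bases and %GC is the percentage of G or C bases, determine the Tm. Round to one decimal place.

75.6°C

Length n = 21. Counting bases: T=3, C=9, A=3, G=6
G+C = 15, so %GC = 15/21 × 100 = 71.429%
Salt term: 16.6 × (-0.401) = -6.657
GC term: 0.41 × 71.429 = 29.286; length term: −600/21 = −28.571
Tm = 81.5 + (-6.657) + 29.286 − 28.571 = 75.558 → 75.6°C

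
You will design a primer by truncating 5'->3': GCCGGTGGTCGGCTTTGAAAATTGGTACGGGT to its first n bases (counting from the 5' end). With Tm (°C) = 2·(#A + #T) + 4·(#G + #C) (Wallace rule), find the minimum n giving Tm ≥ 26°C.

First 6 bases: GCCGGT → Tm = 22°C (< 26°C)
First 7 bases: GCCGGTG → Tm = 26°C (≥ 26°C)
Each additional base adds 2°C (A/T) or 4°C (G/C), so Tm is non-decreasing in n; n = 7 is the first length to reach 26°C.

n = 7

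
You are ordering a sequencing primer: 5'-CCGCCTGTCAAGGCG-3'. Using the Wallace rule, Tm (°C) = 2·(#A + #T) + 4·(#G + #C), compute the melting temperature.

Counting bases: T=2, A=2, C=6, G=5
AT pairs contribute 4, GC pairs contribute 11.
Tm = 4·11 + 2·4 = 44 + 8 = 52°C

52°C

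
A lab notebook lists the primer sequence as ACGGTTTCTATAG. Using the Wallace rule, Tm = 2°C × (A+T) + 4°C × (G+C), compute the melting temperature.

36°C

Counting bases: C=2, T=5, G=3, A=3
AT pairs contribute 8, GC pairs contribute 5.
Tm = 2(8) + 4(5) = 16 + 20 = 36°C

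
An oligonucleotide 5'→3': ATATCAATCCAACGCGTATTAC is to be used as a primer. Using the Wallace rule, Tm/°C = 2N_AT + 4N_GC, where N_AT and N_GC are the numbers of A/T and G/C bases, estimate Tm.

Counting bases: G=2, A=8, C=6, T=6
AT pairs contribute 14, GC pairs contribute 8.
Tm = 4·8 + 2·14 = 32 + 28 = 60°C

60°C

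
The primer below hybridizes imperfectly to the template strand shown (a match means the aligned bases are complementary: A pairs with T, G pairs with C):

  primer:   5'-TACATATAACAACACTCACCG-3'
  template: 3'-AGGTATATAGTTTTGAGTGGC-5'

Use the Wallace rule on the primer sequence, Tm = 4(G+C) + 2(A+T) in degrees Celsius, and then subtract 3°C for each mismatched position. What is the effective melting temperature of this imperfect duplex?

49°C

Primer base counts: A=9, T=4, G=1, C=7 → A+T=13, G+C=8
Perfect-match Tm = 2(13) + 4(8) = 26 + 32 = 58°C
Mismatches (positions where the bases are not complementary): 3 (at positions 2, 9, 13)
Effective Tm = 58 − 3×3 = 58 − 9 = 49°C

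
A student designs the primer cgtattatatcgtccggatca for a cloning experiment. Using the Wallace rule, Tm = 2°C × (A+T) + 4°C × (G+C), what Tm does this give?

60°C

T=7, G=4, C=5, A=5
AT pairs contribute 12, GC pairs contribute 9.
Tm = 4·9 + 2·12 = 36 + 24 = 60°C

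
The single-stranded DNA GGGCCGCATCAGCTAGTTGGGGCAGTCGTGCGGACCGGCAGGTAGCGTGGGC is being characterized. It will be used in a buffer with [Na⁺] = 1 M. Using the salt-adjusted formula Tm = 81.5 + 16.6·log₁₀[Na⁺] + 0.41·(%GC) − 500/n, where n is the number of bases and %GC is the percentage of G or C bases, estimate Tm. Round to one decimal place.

101.1°C

Length n = 52. G=24, A=7, T=8, C=13
G+C = 37, so %GC = 37/52 × 100 = 71.154%
Salt term: 16.6 × (0) = 0
GC term: 0.41 × 71.154 = 29.173; length term: −500/52 = −9.615
Tm = 81.5 + (0) + 29.173 − 9.615 = 101.058 → 101.1°C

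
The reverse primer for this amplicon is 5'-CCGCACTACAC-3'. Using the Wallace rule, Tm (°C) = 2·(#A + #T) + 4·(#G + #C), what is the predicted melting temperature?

Base counts: G=1, T=1, C=6, A=3
A+T = 4, G+C = 7
Tm = 2×4 + 4×7 = 36°C

36°C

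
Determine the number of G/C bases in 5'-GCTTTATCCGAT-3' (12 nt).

Counting bases: A=2, C=3, G=2, T=5
G+C = 2 + 3 = 5

5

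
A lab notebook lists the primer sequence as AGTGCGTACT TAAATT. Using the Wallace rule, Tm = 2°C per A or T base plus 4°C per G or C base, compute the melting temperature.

Counting bases: G=3, A=5, T=6, C=2
So N_AT = 11 and N_GC = 5.
Tm = 2×11 + 4×5 = 42°C

42°C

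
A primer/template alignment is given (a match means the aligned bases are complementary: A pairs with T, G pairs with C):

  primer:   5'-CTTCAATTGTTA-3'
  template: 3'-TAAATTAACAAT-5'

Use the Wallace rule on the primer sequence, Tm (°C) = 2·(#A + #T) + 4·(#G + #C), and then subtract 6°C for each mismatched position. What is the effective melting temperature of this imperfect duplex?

18°C

Primer base counts: A=3, T=6, G=1, C=2 → A+T=9, G+C=3
Perfect-match Tm = 2(9) + 4(3) = 18 + 12 = 30°C
Mismatches (positions where the bases are not complementary): 2 (at positions 1, 4)
Effective Tm = 30 − 2×6 = 30 − 12 = 18°C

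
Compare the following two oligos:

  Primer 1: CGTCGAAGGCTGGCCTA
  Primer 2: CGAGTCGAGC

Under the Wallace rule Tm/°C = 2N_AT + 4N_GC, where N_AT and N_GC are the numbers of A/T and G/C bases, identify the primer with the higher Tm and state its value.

Primer 1, 56°C

Primer 1: A+T=6, G+C=11 → Tm = 2(6)+4(11) = 56°C
Primer 2: A+T=3, G+C=7 → Tm = 2(3)+4(7) = 34°C
56°C vs 34°C → primer 1 is higher.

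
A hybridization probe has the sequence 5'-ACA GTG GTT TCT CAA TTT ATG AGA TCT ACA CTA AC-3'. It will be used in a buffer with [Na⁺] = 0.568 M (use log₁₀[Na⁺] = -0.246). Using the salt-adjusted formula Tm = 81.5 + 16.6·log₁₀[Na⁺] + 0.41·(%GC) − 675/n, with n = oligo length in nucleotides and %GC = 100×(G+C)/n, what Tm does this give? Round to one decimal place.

72.2°C

Length n = 35. Counting bases: T=12, C=7, G=5, A=11
G+C = 12, so %GC = 12/35 × 100 = 34.286%
Salt term: 16.6 × (-0.246) = -4.084
GC term: 0.41 × 34.286 = 14.057; length term: −675/35 = −19.286
Tm = 81.5 + (-4.084) + 14.057 − 19.286 = 72.187 → 72.2°C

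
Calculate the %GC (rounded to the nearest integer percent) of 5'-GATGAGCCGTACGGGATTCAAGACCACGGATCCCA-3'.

Scanning the sequence gives T=5, A=10, C=10, G=10.
G+C = 10 + 10 = 20 out of 35 bases
%GC = 20/35 × 100 = 57.14% ≈ 57%

57%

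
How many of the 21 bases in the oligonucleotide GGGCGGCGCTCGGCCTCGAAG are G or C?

Base counts: A=2, G=10, C=7, T=2
Total G or C: 10 + 7 = 17

17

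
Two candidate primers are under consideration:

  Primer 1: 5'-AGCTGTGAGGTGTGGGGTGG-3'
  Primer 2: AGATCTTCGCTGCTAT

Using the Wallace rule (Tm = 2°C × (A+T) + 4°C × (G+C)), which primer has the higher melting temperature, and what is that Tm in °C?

Primer 1, 66°C

Primer 1: A+T=7, G+C=13 → Tm = 2(7)+4(13) = 66°C
Primer 2: A+T=9, G+C=7 → Tm = 2(9)+4(7) = 46°C
66°C vs 46°C → primer 1 is higher.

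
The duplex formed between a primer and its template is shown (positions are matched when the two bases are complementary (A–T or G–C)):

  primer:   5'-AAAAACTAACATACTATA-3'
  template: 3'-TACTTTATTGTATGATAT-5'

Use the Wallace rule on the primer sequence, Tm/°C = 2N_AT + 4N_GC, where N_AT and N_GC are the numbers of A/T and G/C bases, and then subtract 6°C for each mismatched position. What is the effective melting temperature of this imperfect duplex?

24°C

Primer base counts: A=11, T=4, G=0, C=3 → A+T=15, G+C=3
Perfect-match Tm = 2(15) + 4(3) = 30 + 12 = 42°C
Mismatches (positions where the bases are not complementary): 3 (at positions 2, 3, 6)
Effective Tm = 42 − 3×6 = 42 − 18 = 24°C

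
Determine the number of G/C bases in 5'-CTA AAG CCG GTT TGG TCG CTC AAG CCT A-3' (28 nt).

Base counts: G=7, C=8, T=7, A=6
Total G or C: 7 + 8 = 15

15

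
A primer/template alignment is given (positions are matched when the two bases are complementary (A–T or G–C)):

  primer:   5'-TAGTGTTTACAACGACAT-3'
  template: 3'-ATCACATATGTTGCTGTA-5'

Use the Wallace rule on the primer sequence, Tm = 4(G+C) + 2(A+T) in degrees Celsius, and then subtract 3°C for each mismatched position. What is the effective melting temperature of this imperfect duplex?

Primer base counts: A=6, T=6, G=3, C=3 → A+T=12, G+C=6
Perfect-match Tm = 2(12) + 4(6) = 24 + 24 = 48°C
Mismatches (positions where the bases are not complementary): 1 (at position 7)
Effective Tm = 48 − 1×3 = 48 − 3 = 45°C

45°C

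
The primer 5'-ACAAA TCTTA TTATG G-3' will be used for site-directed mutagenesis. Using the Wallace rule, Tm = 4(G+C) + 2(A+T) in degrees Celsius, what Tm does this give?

40°C

Scanning the sequence gives C=2, T=6, G=2, A=6.
So N_AT = 12 and N_GC = 4.
Tm = 2(12) + 4(4) = 24 + 16 = 40°C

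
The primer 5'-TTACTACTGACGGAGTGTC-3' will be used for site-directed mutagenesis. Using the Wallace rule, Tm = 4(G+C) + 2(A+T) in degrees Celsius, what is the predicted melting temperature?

Counting bases: C=4, G=5, A=4, T=6
AT pairs contribute 10, GC pairs contribute 9.
Tm = 2(10) + 4(9) = 20 + 36 = 56°C

56°C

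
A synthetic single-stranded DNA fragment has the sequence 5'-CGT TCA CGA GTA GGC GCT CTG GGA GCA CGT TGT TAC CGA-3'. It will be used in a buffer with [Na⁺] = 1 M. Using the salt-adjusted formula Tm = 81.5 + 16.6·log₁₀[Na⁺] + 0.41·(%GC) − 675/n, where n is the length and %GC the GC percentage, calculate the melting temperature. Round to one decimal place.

Length n = 39. Counting bases: C=10, A=7, G=13, T=9
G+C = 23, so %GC = 23/39 × 100 = 58.974%
Salt term: 16.6 × (0) = 0
GC term: 0.41 × 58.974 = 24.179; length term: −675/39 = −17.308
Tm = 81.5 + (0) + 24.179 − 17.308 = 88.371 → 88.4°C

88.4°C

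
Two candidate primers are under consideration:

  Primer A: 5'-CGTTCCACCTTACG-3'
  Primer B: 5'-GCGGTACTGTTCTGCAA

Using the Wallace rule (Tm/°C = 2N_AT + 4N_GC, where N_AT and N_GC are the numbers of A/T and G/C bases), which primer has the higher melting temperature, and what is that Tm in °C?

Primer B, 52°C

Primer A: A+T=6, G+C=8 → Tm = 2(6)+4(8) = 44°C
Primer B: A+T=8, G+C=9 → Tm = 2(8)+4(9) = 52°C
44°C vs 52°C → primer B is higher.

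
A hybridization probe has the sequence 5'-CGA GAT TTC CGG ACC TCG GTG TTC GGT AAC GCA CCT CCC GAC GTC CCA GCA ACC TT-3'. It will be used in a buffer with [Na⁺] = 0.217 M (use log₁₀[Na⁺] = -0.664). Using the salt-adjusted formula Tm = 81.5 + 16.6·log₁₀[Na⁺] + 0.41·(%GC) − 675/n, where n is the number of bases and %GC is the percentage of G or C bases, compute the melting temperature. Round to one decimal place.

Length n = 56. A=10, G=13, T=12, C=21
G+C = 34, so %GC = 34/56 × 100 = 60.714%
Salt term: 16.6 × (-0.664) = -11.022
GC term: 0.41 × 60.714 = 24.893; length term: −675/56 = −12.054
Tm = 81.5 + (-11.022) + 24.893 − 12.054 = 83.317 → 83.3°C

83.3°C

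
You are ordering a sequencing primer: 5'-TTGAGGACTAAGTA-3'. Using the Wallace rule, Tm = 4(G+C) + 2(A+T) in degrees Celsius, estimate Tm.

Counting bases: G=4, A=5, C=1, T=4
A+T = 9, G+C = 5
Tm = 4·5 + 2·9 = 20 + 18 = 38°C

38°C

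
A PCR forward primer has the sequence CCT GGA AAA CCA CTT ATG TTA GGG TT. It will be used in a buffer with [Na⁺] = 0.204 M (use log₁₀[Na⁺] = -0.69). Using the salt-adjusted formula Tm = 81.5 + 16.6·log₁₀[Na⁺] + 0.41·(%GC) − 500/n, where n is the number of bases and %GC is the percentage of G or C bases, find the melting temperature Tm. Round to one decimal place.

68.2°C

Length n = 26. Base counts: A=7, G=6, C=5, T=8
G+C = 11, so %GC = 11/26 × 100 = 42.308%
Salt term: 16.6 × (-0.69) = -11.454
GC term: 0.41 × 42.308 = 17.346; length term: −500/26 = −19.231
Tm = 81.5 + (-11.454) + 17.346 − 19.231 = 68.161 → 68.2°C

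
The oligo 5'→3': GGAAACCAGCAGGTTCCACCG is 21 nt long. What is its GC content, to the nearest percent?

62%

Scanning the sequence gives C=7, A=6, T=2, G=6.
G+C = 6 + 7 = 13 out of 21 bases
%GC = 13/21 × 100 = 61.9% ≈ 62%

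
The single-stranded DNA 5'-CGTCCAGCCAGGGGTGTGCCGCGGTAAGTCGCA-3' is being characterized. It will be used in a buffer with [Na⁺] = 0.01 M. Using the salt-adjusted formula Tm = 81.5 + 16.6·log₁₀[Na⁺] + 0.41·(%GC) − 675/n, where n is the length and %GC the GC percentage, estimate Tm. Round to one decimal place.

56.4°C

Length n = 33. Counting bases: G=13, T=5, C=10, A=5
G+C = 23, so %GC = 23/33 × 100 = 69.697%
Salt term: 16.6 × (-2) = -33.2
GC term: 0.41 × 69.697 = 28.576; length term: −675/33 = −20.455
Tm = 81.5 + (-33.2) + 28.576 − 20.455 = 56.421 → 56.4°C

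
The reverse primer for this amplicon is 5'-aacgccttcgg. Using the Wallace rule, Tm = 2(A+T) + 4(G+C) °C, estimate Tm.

36°C

Counting bases: T=2, C=4, A=2, G=3
So N_AT = 4 and N_GC = 7.
Tm = 2×4 + 4×7 = 36°C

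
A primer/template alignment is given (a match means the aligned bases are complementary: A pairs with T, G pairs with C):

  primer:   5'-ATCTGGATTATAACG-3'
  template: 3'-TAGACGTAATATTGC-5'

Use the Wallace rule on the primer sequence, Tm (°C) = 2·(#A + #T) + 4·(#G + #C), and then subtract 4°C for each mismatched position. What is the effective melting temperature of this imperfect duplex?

36°C

Primer base counts: A=5, T=5, G=3, C=2 → A+T=10, G+C=5
Perfect-match Tm = 2(10) + 4(5) = 20 + 20 = 40°C
Mismatches (positions where the bases are not complementary): 1 (at position 6)
Effective Tm = 40 − 1×4 = 40 − 4 = 36°C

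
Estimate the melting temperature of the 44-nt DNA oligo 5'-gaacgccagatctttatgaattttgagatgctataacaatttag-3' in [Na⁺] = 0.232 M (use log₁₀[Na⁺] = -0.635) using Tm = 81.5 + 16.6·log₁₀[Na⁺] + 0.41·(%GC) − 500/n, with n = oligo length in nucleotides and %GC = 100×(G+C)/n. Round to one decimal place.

Length n = 44. Counting bases: C=6, A=15, G=8, T=15
G+C = 14, so %GC = 14/44 × 100 = 31.818%
Salt term: 16.6 × (-0.635) = -10.541
GC term: 0.41 × 31.818 = 13.045; length term: −500/44 = −11.364
Tm = 81.5 + (-10.541) + 13.045 − 11.364 = 72.64 → 72.6°C

72.6°C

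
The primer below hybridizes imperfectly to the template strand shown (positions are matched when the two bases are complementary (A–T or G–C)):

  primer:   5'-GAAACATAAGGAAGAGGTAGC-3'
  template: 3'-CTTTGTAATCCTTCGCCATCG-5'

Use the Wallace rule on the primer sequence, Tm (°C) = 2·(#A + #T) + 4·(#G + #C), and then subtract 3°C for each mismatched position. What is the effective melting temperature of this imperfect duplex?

54°C

Primer base counts: A=10, T=2, G=7, C=2 → A+T=12, G+C=9
Perfect-match Tm = 2(12) + 4(9) = 24 + 36 = 60°C
Mismatches (positions where the bases are not complementary): 2 (at positions 8, 15)
Effective Tm = 60 − 2×3 = 60 − 6 = 54°C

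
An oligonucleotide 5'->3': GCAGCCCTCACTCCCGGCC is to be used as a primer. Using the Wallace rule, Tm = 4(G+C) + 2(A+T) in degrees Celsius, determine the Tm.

68°C

Base counts: A=2, G=4, T=2, C=11
A+T = 4, G+C = 15
Tm = 2(4) + 4(15) = 8 + 60 = 68°C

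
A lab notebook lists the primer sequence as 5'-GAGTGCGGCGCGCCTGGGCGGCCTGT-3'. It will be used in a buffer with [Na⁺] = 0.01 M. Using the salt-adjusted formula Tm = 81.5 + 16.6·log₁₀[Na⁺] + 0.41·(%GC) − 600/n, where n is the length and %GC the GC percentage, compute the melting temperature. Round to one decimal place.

58.3°C

Length n = 26. G=13, A=1, C=8, T=4
G+C = 21, so %GC = 21/26 × 100 = 80.769%
Salt term: 16.6 × (-2) = -33.2
GC term: 0.41 × 80.769 = 33.115; length term: −600/26 = −23.077
Tm = 81.5 + (-33.2) + 33.115 − 23.077 = 58.338 → 58.3°C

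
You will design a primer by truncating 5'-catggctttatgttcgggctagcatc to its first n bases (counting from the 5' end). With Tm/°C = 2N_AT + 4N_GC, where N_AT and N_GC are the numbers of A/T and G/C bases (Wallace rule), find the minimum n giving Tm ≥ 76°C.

First 25 bases: CATGGCTTTATGTTCGGGCTAGCAT → Tm = 74°C (< 76°C)
First 26 bases: CATGGCTTTATGTTCGGGCTAGCATC → Tm = 78°C (≥ 76°C)
Since every base adds ≥2°C, Tm only increases with n, so the threshold is first crossed at n = 26.

n = 26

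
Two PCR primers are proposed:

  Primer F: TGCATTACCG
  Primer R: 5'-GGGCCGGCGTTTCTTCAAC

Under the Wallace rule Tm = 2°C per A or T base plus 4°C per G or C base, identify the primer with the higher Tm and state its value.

Primer R, 62°C

Primer F: A+T=5, G+C=5 → Tm = 2(5)+4(5) = 30°C
Primer R: A+T=7, G+C=12 → Tm = 2(7)+4(12) = 62°C
30°C vs 62°C → primer R is higher.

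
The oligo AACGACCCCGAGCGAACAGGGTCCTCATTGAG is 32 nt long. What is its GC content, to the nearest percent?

Scanning the sequence gives A=9, C=10, G=9, T=4.
G+C = 9 + 10 = 19 out of 32 bases
%GC = 19/32 × 100 = 59.38% ≈ 59%

59%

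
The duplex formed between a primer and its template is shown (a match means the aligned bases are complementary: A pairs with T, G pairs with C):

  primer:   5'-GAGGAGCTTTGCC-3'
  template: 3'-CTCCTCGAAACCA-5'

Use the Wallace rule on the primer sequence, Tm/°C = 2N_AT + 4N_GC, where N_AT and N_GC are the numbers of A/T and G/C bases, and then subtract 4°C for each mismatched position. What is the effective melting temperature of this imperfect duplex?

Primer base counts: A=2, T=3, G=5, C=3 → A+T=5, G+C=8
Perfect-match Tm = 2(5) + 4(8) = 10 + 32 = 42°C
Mismatches (positions where the bases are not complementary): 2 (at positions 12, 13)
Effective Tm = 42 − 2×4 = 42 − 8 = 34°C

34°C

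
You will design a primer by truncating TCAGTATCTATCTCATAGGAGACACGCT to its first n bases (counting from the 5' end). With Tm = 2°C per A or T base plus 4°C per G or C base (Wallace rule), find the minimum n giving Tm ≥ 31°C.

n = 12

First 11 bases: TCAGTATCTAT → Tm = 28°C (< 31°C)
First 12 bases: TCAGTATCTATC → Tm = 32°C (≥ 31°C)
Each additional base adds 2°C (A/T) or 4°C (G/C), so Tm is non-decreasing in n; n = 12 is the first length to reach 31°C.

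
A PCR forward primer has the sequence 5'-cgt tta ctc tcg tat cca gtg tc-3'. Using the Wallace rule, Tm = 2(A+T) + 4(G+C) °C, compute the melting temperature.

68°C

Base counts: A=3, T=9, C=7, G=4
AT pairs contribute 12, GC pairs contribute 11.
Tm = 2(12) + 4(11) = 24 + 44 = 68°C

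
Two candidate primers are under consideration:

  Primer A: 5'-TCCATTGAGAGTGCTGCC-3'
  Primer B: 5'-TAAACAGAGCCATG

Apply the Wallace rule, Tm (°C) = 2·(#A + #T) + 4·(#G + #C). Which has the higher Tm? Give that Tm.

Primer A: A+T=8, G+C=10 → Tm = 2(8)+4(10) = 56°C
Primer B: A+T=8, G+C=6 → Tm = 2(8)+4(6) = 40°C
56°C vs 40°C → primer A is higher.

Primer A, 56°C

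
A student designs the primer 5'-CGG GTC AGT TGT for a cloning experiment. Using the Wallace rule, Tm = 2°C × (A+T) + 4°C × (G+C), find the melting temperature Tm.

38°C

G=5, T=4, A=1, C=2
A+T = 5, G+C = 7
Tm = 2(5) + 4(7) = 10 + 28 = 38°C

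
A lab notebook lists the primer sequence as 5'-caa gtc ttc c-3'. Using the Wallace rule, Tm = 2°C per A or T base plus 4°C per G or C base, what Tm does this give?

30°C

Base counts: T=3, A=2, G=1, C=4
So N_AT = 5 and N_GC = 5.
Tm = 2×5 + 4×5 = 30°C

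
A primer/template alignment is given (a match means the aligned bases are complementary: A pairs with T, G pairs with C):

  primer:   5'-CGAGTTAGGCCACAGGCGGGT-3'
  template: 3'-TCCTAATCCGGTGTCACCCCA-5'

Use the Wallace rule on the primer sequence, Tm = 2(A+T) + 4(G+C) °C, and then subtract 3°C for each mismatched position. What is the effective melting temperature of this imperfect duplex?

Primer base counts: A=4, T=3, G=9, C=5 → A+T=7, G+C=14
Perfect-match Tm = 2(7) + 4(14) = 14 + 56 = 70°C
Mismatches (positions where the bases are not complementary): 5 (at positions 1, 3, 4, 16, 17)
Effective Tm = 70 − 5×3 = 70 − 15 = 55°C

55°C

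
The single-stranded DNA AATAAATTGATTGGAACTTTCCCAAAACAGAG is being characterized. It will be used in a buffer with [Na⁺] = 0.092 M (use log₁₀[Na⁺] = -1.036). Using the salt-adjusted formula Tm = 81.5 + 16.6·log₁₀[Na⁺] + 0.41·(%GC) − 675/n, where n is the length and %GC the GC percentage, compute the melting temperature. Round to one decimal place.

Length n = 32. Base counts: C=5, T=8, A=14, G=5
G+C = 10, so %GC = 10/32 × 100 = 31.25%
Salt term: 16.6 × (-1.036) = -17.198
GC term: 0.41 × 31.25 = 12.812; length term: −675/32 = −21.094
Tm = 81.5 + (-17.198) + 12.812 − 21.094 = 56.02 → 56.0°C

56.0°C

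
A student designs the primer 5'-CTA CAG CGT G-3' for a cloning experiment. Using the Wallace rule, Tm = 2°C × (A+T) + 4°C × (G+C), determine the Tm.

Counting bases: G=3, T=2, A=2, C=3
So N_AT = 4 and N_GC = 6.
Tm = 2(4) + 4(6) = 8 + 24 = 32°C

32°C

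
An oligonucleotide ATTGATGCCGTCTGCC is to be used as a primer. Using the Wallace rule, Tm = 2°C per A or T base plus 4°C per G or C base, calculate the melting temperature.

50°C

Base counts: A=2, C=5, G=4, T=5
AT pairs contribute 7, GC pairs contribute 9.
Tm = 4·9 + 2·7 = 36 + 14 = 50°C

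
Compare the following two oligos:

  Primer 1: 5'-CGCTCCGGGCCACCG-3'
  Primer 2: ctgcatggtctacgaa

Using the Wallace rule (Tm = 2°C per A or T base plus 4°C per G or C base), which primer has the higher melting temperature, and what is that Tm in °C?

Primer 1: A+T=2, G+C=13 → Tm = 2(2)+4(13) = 56°C
Primer 2: A+T=8, G+C=8 → Tm = 2(8)+4(8) = 48°C
56°C vs 48°C → primer 1 is higher.

Primer 1, 56°C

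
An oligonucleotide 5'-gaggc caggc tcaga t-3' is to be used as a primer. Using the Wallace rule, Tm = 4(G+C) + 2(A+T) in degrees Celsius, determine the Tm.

52°C

A=4, T=2, C=4, G=6
So N_AT = 6 and N_GC = 10.
Tm = 2×6 + 4×10 = 52°C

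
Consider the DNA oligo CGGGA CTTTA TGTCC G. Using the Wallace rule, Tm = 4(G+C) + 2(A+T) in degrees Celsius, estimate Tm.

50°C

Scanning the sequence gives A=2, T=5, C=4, G=5.
AT pairs contribute 7, GC pairs contribute 9.
Tm = 2×7 + 4×9 = 50°C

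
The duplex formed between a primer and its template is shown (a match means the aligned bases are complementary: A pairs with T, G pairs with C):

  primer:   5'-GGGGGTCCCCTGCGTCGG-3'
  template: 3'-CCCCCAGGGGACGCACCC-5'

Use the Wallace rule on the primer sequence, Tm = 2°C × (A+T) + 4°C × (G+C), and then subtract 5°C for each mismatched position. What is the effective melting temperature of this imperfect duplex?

61°C

Primer base counts: A=0, T=3, G=9, C=6 → A+T=3, G+C=15
Perfect-match Tm = 2(3) + 4(15) = 6 + 60 = 66°C
Mismatches (positions where the bases are not complementary): 1 (at position 16)
Effective Tm = 66 − 1×5 = 66 − 5 = 61°C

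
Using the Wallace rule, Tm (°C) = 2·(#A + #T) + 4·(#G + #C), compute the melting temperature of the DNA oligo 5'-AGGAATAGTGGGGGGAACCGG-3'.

68°C

Base counts: G=11, T=2, A=6, C=2
So N_AT = 8 and N_GC = 13.
Tm = 4·13 + 2·8 = 52 + 16 = 68°C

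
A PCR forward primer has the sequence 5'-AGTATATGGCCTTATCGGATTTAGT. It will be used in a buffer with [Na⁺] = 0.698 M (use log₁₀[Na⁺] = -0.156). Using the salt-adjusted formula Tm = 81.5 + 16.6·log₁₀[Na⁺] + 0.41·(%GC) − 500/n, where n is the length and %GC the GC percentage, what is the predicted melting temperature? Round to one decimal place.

Length n = 25. A=6, T=10, C=3, G=6
G+C = 9, so %GC = 9/25 × 100 = 36%
Salt term: 16.6 × (-0.156) = -2.59
GC term: 0.41 × 36 = 14.76; length term: −500/25 = −20
Tm = 81.5 + (-2.59) + 14.76 − 20 = 73.67 → 73.7°C

73.7°C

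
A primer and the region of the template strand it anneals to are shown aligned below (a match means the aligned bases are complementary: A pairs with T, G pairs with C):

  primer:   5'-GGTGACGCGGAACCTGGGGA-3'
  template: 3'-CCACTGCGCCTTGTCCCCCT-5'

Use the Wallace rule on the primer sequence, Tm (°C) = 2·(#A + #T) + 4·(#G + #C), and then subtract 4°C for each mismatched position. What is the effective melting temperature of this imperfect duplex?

Primer base counts: A=4, T=2, G=10, C=4 → A+T=6, G+C=14
Perfect-match Tm = 2(6) + 4(14) = 12 + 56 = 68°C
Mismatches (positions where the bases are not complementary): 2 (at positions 14, 15)
Effective Tm = 68 − 2×4 = 68 − 8 = 60°C

60°C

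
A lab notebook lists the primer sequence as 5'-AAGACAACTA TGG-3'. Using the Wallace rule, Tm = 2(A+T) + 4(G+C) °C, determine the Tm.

C=2, A=6, T=2, G=3
So N_AT = 8 and N_GC = 5.
Tm = 2(8) + 4(5) = 16 + 20 = 36°C

36°C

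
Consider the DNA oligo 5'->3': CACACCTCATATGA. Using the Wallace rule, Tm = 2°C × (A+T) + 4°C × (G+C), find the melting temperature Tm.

Counting bases: G=1, A=5, T=3, C=5
A+T = 8, G+C = 6
Tm = 2(8) + 4(6) = 16 + 24 = 40°C

40°C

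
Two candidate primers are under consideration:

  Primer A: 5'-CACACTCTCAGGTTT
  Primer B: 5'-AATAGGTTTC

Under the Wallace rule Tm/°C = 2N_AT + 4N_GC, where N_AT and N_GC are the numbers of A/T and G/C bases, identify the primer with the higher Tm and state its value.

Primer A, 44°C

Primer A: A+T=8, G+C=7 → Tm = 2(8)+4(7) = 44°C
Primer B: A+T=7, G+C=3 → Tm = 2(7)+4(3) = 26°C
44°C vs 26°C → primer A is higher.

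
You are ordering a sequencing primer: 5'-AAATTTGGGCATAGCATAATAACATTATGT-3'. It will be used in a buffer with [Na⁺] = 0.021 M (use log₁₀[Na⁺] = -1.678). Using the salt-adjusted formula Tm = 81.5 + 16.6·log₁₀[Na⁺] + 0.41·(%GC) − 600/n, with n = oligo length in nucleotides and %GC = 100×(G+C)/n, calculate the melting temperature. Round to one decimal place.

44.6°C

Length n = 30. Scanning the sequence gives A=12, C=3, T=10, G=5.
G+C = 8, so %GC = 8/30 × 100 = 26.667%
Salt term: 16.6 × (-1.678) = -27.855
GC term: 0.41 × 26.667 = 10.933; length term: −600/30 = −20
Tm = 81.5 + (-27.855) + 10.933 − 20 = 44.578 → 44.6°C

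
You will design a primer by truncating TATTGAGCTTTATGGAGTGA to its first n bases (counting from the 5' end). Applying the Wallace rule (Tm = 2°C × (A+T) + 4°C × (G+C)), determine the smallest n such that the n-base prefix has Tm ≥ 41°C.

n = 16

First 15 bases: TATTGAGCTTTATGG → Tm = 40°C (< 41°C)
First 16 bases: TATTGAGCTTTATGGA → Tm = 42°C (≥ 41°C)
Each additional base adds 2°C (A/T) or 4°C (G/C), so Tm is non-decreasing in n; n = 16 is the first length to reach 41°C.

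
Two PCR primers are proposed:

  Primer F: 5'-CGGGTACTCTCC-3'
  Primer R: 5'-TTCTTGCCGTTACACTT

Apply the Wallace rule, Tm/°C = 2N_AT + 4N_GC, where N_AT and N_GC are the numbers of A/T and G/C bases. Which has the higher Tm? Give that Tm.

Primer F: A+T=4, G+C=8 → Tm = 2(4)+4(8) = 40°C
Primer R: A+T=10, G+C=7 → Tm = 2(10)+4(7) = 48°C
40°C vs 48°C → primer R is higher.

Primer R, 48°C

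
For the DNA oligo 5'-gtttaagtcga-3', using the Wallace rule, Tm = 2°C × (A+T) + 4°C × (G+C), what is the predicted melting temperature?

T=4, G=3, A=3, C=1
A+T = 7, G+C = 4
Tm = 2(7) + 4(4) = 14 + 16 = 30°C

30°C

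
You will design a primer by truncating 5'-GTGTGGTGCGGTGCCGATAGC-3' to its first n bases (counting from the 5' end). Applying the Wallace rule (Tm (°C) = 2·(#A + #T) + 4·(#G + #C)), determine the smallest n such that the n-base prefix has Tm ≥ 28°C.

First 8 bases: GTGTGGTG → Tm = 26°C (< 28°C)
First 9 bases: GTGTGGTGC → Tm = 30°C (≥ 28°C)
Since every base adds ≥2°C, Tm only increases with n, so the threshold is first crossed at n = 9.

n = 9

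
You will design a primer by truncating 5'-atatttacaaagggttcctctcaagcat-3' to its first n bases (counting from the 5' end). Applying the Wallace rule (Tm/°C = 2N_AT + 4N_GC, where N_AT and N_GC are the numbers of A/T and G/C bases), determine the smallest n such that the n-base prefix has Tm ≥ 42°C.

First 16 bases: ATATTTACAAAGGGTT → Tm = 40°C (< 42°C)
First 17 bases: ATATTTACAAAGGGTTC → Tm = 44°C (≥ 42°C)
Since every base adds ≥2°C, Tm only increases with n, so the threshold is first crossed at n = 17.

n = 17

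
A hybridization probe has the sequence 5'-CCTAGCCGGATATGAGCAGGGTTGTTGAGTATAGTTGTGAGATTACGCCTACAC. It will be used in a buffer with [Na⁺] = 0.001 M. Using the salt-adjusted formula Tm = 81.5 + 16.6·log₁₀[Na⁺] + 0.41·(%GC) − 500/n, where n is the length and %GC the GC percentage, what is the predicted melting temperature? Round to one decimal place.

Length n = 54. Counting bases: C=10, G=16, T=15, A=13
G+C = 26, so %GC = 26/54 × 100 = 48.148%
Salt term: 16.6 × (-3) = -49.8
GC term: 0.41 × 48.148 = 19.741; length term: −500/54 = −9.259
Tm = 81.5 + (-49.8) + 19.741 − 9.259 = 42.182 → 42.2°C

42.2°C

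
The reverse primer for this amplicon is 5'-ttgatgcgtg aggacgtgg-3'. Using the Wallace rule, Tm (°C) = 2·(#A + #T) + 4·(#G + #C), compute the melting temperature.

60°C

A=3, T=5, G=9, C=2
AT pairs contribute 8, GC pairs contribute 11.
Tm = 2(8) + 4(11) = 16 + 44 = 60°C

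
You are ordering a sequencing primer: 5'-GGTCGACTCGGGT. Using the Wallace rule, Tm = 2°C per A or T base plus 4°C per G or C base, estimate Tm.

44°C

G=6, A=1, C=3, T=3
So N_AT = 4 and N_GC = 9.
Tm = 2×4 + 4×9 = 44°C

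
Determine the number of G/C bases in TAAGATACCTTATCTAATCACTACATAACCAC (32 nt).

10

Counting bases: G=1, A=13, T=9, C=9
G+C = 1 + 9 = 10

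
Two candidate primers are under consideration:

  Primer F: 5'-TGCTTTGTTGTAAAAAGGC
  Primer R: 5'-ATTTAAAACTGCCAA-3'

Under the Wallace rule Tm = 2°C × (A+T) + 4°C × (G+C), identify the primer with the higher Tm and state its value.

Primer F, 52°C

Primer F: A+T=12, G+C=7 → Tm = 2(12)+4(7) = 52°C
Primer R: A+T=11, G+C=4 → Tm = 2(11)+4(4) = 38°C
52°C vs 38°C → primer F is higher.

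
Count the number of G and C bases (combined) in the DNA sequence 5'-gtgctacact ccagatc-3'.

Counting bases: A=4, T=4, C=6, G=3
G+C = 3 + 6 = 9

9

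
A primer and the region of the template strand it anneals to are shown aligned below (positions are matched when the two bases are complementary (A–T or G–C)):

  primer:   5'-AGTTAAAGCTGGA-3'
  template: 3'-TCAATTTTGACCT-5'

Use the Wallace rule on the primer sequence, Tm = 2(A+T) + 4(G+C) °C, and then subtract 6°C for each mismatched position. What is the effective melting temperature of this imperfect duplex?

30°C

Primer base counts: A=5, T=3, G=4, C=1 → A+T=8, G+C=5
Perfect-match Tm = 2(8) + 4(5) = 16 + 20 = 36°C
Mismatches (positions where the bases are not complementary): 1 (at position 8)
Effective Tm = 36 − 1×6 = 36 − 6 = 30°C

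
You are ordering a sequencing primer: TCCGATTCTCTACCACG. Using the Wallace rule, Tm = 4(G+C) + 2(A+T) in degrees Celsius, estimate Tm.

52°C

Scanning the sequence gives G=2, T=5, C=7, A=3.
AT pairs contribute 8, GC pairs contribute 9.
Tm = 2(8) + 4(9) = 16 + 36 = 52°C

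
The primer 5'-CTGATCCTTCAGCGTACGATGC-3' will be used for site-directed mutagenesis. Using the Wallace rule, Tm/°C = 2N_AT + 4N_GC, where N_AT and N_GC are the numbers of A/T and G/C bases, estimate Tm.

68°C

Base counts: C=7, A=4, G=5, T=6
A+T = 10, G+C = 12
Tm = 2×10 + 4×12 = 68°C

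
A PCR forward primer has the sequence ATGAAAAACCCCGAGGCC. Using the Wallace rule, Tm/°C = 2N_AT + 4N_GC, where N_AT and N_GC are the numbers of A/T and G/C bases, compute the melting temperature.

Counting bases: G=4, A=7, T=1, C=6
A+T = 8, G+C = 10
Tm = 2(8) + 4(10) = 16 + 40 = 56°C

56°C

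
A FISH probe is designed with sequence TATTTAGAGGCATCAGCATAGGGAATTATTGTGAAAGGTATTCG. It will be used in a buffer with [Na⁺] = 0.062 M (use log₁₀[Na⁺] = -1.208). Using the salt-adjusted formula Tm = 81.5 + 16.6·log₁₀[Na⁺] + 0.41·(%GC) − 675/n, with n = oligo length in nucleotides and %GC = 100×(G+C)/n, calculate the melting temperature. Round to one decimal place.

61.0°C

Length n = 44. Base counts: A=14, T=14, C=4, G=12
G+C = 16, so %GC = 16/44 × 100 = 36.364%
Salt term: 16.6 × (-1.208) = -20.053
GC term: 0.41 × 36.364 = 14.909; length term: −675/44 = −15.341
Tm = 81.5 + (-20.053) + 14.909 − 15.341 = 61.015 → 61.0°C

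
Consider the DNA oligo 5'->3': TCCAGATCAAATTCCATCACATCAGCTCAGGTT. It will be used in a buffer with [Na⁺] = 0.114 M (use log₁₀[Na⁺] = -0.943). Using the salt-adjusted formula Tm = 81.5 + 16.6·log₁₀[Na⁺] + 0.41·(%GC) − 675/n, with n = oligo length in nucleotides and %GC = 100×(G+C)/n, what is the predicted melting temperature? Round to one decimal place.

62.8°C

Length n = 33. Base counts: A=10, C=10, T=9, G=4
G+C = 14, so %GC = 14/33 × 100 = 42.424%
Salt term: 16.6 × (-0.943) = -15.654
GC term: 0.41 × 42.424 = 17.394; length term: −675/33 = −20.455
Tm = 81.5 + (-15.654) + 17.394 − 20.455 = 62.785 → 62.8°C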